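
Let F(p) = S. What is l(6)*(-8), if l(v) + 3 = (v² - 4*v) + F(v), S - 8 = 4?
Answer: -168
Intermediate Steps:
S = 12 (S = 8 + 4 = 12)
F(p) = 12
l(v) = 9 + v² - 4*v (l(v) = -3 + ((v² - 4*v) + 12) = -3 + (12 + v² - 4*v) = 9 + v² - 4*v)
l(6)*(-8) = (9 + 6² - 4*6)*(-8) = (9 + 36 - 24)*(-8) = 21*(-8) = -168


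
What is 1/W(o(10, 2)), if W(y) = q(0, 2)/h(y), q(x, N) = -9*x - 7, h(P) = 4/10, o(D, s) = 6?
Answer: -2/35 ≈ -0.057143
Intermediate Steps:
h(P) = ⅖ (h(P) = 4*(⅒) = ⅖)
q(x, N) = -7 - 9*x
W(y) = -35/2 (W(y) = (-7 - 9*0)/(⅖) = (-7 + 0)*(5/2) = -7*5/2 = -35/2)
1/W(o(10, 2)) = 1/(-35/2) = -2/35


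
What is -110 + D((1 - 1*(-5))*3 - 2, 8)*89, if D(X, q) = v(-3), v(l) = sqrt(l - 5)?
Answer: -110 + 178*I*sqrt(2) ≈ -110.0 + 251.73*I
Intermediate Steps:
v(l) = sqrt(-5 + l)
D(X, q) = 2*I*sqrt(2) (D(X, q) = sqrt(-5 - 3) = sqrt(-8) = 2*I*sqrt(2))
-110 + D((1 - 1*(-5))*3 - 2, 8)*89 = -110 + (2*I*sqrt(2))*89 = -110 + 178*I*sqrt(2)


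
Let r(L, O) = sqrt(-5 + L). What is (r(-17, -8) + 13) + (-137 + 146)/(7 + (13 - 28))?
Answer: 95/8 + I*sqrt(22) ≈ 11.875 + 4.6904*I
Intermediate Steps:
(r(-17, -8) + 13) + (-137 + 146)/(7 + (13 - 28)) = (sqrt(-5 - 17) + 13) + (-137 + 146)/(7 + (13 - 28)) = (sqrt(-22) + 13) + 9/(7 - 15) = (I*sqrt(22) + 13) + 9/(-8) = (13 + I*sqrt(22)) + 9*(-1/8) = (13 + I*sqrt(22)) - 9/8 = 95/8 + I*sqrt(22)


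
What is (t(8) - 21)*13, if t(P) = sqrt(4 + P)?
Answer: -273 + 26*sqrt(3) ≈ -227.97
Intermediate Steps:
(t(8) - 21)*13 = (sqrt(4 + 8) - 21)*13 = (sqrt(12) - 21)*13 = (2*sqrt(3) - 21)*13 = (-21 + 2*sqrt(3))*13 = -273 + 26*sqrt(3)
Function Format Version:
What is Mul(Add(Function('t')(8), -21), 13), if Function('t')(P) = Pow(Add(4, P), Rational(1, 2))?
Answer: Add(-273, Mul(26, Pow(3, Rational(1, 2)))) ≈ -227.97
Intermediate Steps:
Mul(Add(Function('t')(8), -21), 13) = Mul(Add(Pow(Add(4, 8), Rational(1, 2)), -21), 13) = Mul(Add(Pow(12, Rational(1, 2)), -21), 13) = Mul(Add(Mul(2, Pow(3, Rational(1, 2))), -21), 13) = Mul(Add(-21, Mul(2, Pow(3, Rational(1, 2)))), 13) = Add(-273, Mul(26, Pow(3, Rational(1, 2))))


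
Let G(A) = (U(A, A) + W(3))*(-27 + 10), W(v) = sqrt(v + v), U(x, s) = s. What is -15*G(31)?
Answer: 7905 + 255*sqrt(6) ≈ 8529.6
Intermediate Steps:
W(v) = sqrt(2)*sqrt(v) (W(v) = sqrt(2*v) = sqrt(2)*sqrt(v))
G(A) = -17*A - 17*sqrt(6) (G(A) = (A + sqrt(2)*sqrt(3))*(-27 + 10) = (A + sqrt(6))*(-17) = -17*A - 17*sqrt(6))
-15*G(31) = -15*(-17*31 - 17*sqrt(6)) = -15*(-527 - 17*sqrt(6)) = 7905 + 255*sqrt(6)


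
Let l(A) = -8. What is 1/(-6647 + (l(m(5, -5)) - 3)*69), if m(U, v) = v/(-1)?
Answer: -1/7406 ≈ -0.00013503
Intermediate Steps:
m(U, v) = -v (m(U, v) = v*(-1) = -v)
1/(-6647 + (l(m(5, -5)) - 3)*69) = 1/(-6647 + (-8 - 3)*69) = 1/(-6647 - 11*69) = 1/(-6647 - 759) = 1/(-7406) = -1/7406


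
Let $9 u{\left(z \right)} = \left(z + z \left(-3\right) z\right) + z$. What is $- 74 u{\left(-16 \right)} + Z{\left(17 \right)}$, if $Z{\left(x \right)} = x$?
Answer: $\frac{59353}{9} \approx 6594.8$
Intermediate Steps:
$u{\left(z \right)} = - \frac{z^{2}}{3} + \frac{2 z}{9}$ ($u{\left(z \right)} = \frac{\left(z + z \left(-3\right) z\right) + z}{9} = \frac{\left(z + - 3 z z\right) + z}{9} = \frac{\left(z - 3 z^{2}\right) + z}{9} = \frac{- 3 z^{2} + 2 z}{9} = - \frac{z^{2}}{3} + \frac{2 z}{9}$)
$- 74 u{\left(-16 \right)} + Z{\left(17 \right)} = - 74 \cdot \frac{1}{9} \left(-16\right) \left(2 - -48\right) + 17 = - 74 \cdot \frac{1}{9} \left(-16\right) \left(2 + 48\right) + 17 = - 74 \cdot \frac{1}{9} \left(-16\right) 50 + 17 = \left(-74\right) \left(- \frac{800}{9}\right) + 17 = \frac{59200}{9} + 17 = \frac{59353}{9}$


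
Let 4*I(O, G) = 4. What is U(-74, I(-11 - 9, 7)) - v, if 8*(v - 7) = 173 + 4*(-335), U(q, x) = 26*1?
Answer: 1319/8 ≈ 164.88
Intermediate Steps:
I(O, G) = 1 (I(O, G) = (¼)*4 = 1)
U(q, x) = 26
v = -1111/8 (v = 7 + (173 + 4*(-335))/8 = 7 + (173 - 1340)/8 = 7 + (⅛)*(-1167) = 7 - 1167/8 = -1111/8 ≈ -138.88)
U(-74, I(-11 - 9, 7)) - v = 26 - 1*(-1111/8) = 26 + 1111/8 = 1319/8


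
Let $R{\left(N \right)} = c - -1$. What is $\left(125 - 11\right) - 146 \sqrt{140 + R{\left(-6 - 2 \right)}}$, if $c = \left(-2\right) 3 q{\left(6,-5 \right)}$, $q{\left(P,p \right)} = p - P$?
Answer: $114 - 438 \sqrt{23} \approx -1986.6$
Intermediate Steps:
$c = 66$ ($c = \left(-2\right) 3 \left(-5 - 6\right) = - 6 \left(-5 - 6\right) = \left(-6\right) \left(-11\right) = 66$)
$R{\left(N \right)} = 67$ ($R{\left(N \right)} = 66 - -1 = 66 + 1 = 67$)
$\left(125 - 11\right) - 146 \sqrt{140 + R{\left(-6 - 2 \right)}} = \left(125 - 11\right) - 146 \sqrt{140 + 67} = 114 - 146 \sqrt{207} = 114 - 146 \cdot 3 \sqrt{23} = 114 - 438 \sqrt{23}$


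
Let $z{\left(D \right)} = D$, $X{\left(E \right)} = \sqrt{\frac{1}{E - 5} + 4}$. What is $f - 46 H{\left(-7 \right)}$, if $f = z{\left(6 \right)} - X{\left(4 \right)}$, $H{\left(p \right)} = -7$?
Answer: $328 - \sqrt{3} \approx 326.27$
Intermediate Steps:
$X{\left(E \right)} = \sqrt{4 + \frac{1}{-5 + E}}$ ($X{\left(E \right)} = \sqrt{\frac{1}{-5 + E} + 4} = \sqrt{4 + \frac{1}{-5 + E}}$)
$f = 6 - \sqrt{3}$ ($f = 6 - \sqrt{\frac{-19 + 4 \cdot 4}{-5 + 4}} = 6 - \sqrt{\frac{-19 + 16}{-1}} = 6 - \sqrt{\left(-1\right) \left(-3\right)} = 6 - \sqrt{3} \approx 4.268$)
$f - 46 H{\left(-7 \right)} = \left(6 - \sqrt{3}\right) - -322 = \left(6 - \sqrt{3}\right) + 322 = 328 - \sqrt{3}$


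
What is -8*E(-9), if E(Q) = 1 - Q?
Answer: -80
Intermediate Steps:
-8*E(-9) = -8*(1 - 1*(-9)) = -8*(1 + 9) = -8*10 = -80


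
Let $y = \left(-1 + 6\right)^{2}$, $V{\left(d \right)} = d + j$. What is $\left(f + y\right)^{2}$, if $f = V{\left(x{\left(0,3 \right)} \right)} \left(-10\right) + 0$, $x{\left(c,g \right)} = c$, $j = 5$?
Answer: $625$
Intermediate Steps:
$V{\left(d \right)} = 5 + d$ ($V{\left(d \right)} = d + 5 = 5 + d$)
$y = 25$ ($y = 5^{2} = 25$)
$f = -50$ ($f = \left(5 + 0\right) \left(-10\right) + 0 = 5 \left(-10\right) + 0 = -50 + 0 = -50$)
$\left(f + y\right)^{2} = \left(-50 + 25\right)^{2} = \left(-25\right)^{2} = 625$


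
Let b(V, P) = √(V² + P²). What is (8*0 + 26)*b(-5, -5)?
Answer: 130*√2 ≈ 183.85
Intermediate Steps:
b(V, P) = √(P² + V²)
(8*0 + 26)*b(-5, -5) = (8*0 + 26)*√((-5)² + (-5)²) = (0 + 26)*√(25 + 25) = 26*√50 = 26*(5*√2) = 130*√2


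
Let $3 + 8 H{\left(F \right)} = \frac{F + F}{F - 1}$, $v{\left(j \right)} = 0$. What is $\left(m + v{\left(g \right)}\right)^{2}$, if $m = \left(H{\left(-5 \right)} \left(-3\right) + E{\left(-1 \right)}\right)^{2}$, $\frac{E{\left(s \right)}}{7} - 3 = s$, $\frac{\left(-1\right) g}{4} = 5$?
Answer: $\frac{707281}{16} \approx 44205.0$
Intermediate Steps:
$g = -20$ ($g = \left(-4\right) 5 = -20$)
$E{\left(s \right)} = 21 + 7 s$
$H{\left(F \right)} = - \frac{3}{8} + \frac{F}{4 \left(-1 + F\right)}$ ($H{\left(F \right)} = - \frac{3}{8} + \frac{\left(F + F\right) \frac{1}{F - 1}}{8} = - \frac{3}{8} + \frac{2 F \frac{1}{-1 + F}}{8} = - \frac{3}{8} + \frac{F}{4 \left(-1 + F\right)}$)
$m = \frac{841}{4}$ ($m = \left(\frac{3 - -5}{8 \left(-1 - 5\right)} \left(-3\right) + \left(21 + 7 \left(-1\right)\right)\right)^{2} = \left(\frac{3 + 5}{8 \left(-6\right)} \left(-3\right) + \left(21 - 7\right)\right)^{2} = \left(\frac{1}{8} \left(- \frac{1}{6}\right) 8 \left(-3\right) + 14\right)^{2} = \left(\left(- \frac{1}{6}\right) \left(-3\right) + 14\right)^{2} = \left(\frac{1}{2} + 14\right)^{2} = \left(\frac{29}{2}\right)^{2} = \frac{841}{4} \approx 210.25$)
$\left(m + v{\left(g \right)}\right)^{2} = \left(\frac{841}{4} + 0\right)^{2} = \left(\frac{841}{4}\right)^{2} = \frac{707281}{16}$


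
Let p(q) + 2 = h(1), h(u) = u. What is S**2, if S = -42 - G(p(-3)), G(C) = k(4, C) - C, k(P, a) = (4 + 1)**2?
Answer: 4624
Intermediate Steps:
k(P, a) = 25 (k(P, a) = 5**2 = 25)
p(q) = -1 (p(q) = -2 + 1 = -1)
G(C) = 25 - C
S = -68 (S = -42 - (25 - 1*(-1)) = -42 - (25 + 1) = -42 - 1*26 = -42 - 26 = -68)
S**2 = (-68)**2 = 4624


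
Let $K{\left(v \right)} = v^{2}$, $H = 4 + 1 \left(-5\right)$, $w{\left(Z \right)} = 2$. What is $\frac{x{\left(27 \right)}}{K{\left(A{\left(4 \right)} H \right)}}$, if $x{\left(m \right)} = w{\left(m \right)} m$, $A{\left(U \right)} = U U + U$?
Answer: $\frac{27}{200} \approx 0.135$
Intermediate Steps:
$A{\left(U \right)} = U + U^{2}$ ($A{\left(U \right)} = U^{2} + U = U + U^{2}$)
$H = -1$ ($H = 4 - 5 = -1$)
$x{\left(m \right)} = 2 m$
$\frac{x{\left(27 \right)}}{K{\left(A{\left(4 \right)} H \right)}} = \frac{2 \cdot 27}{\left(4 \left(1 + 4\right) \left(-1\right)\right)^{2}} = \frac{54}{\left(4 \cdot 5 \left(-1\right)\right)^{2}} = \frac{54}{\left(20 \left(-1\right)\right)^{2}} = \frac{54}{\left(-20\right)^{2}} = \frac{54}{400} = 54 \cdot \frac{1}{400} = \frac{27}{200}$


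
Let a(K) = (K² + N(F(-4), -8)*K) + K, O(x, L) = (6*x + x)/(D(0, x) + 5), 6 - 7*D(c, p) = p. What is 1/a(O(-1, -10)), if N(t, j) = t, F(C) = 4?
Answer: -36/161 ≈ -0.22360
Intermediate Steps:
D(c, p) = 6/7 - p/7
O(x, L) = 7*x/(41/7 - x/7) (O(x, L) = (6*x + x)/((6/7 - x/7) + 5) = (7*x)/(41/7 - x/7) = 7*x/(41/7 - x/7))
a(K) = K² + 5*K (a(K) = (K² + 4*K) + K = K² + 5*K)
1/a(O(-1, -10)) = 1/((-49*(-1)/(-41 - 1))*(5 - 49*(-1)/(-41 - 1))) = 1/((-49*(-1)/(-42))*(5 - 49*(-1)/(-42))) = 1/((-49*(-1)*(-1/42))*(5 - 49*(-1)*(-1/42))) = 1/(-7*(5 - 7/6)/6) = 1/(-7/6*23/6) = 1/(-161/36) = -36/161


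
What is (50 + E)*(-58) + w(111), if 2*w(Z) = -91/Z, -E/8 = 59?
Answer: 5433581/222 ≈ 24476.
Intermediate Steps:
E = -472 (E = -8*59 = -472)
w(Z) = -91/(2*Z) (w(Z) = (-91/Z)/2 = -91/(2*Z))
(50 + E)*(-58) + w(111) = (50 - 472)*(-58) - 91/2/111 = -422*(-58) - 91/2*1/111 = 24476 - 91/222 = 5433581/222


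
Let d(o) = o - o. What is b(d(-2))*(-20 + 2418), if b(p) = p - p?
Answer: 0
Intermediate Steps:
d(o) = 0
b(p) = 0
b(d(-2))*(-20 + 2418) = 0*(-20 + 2418) = 0*2398 = 0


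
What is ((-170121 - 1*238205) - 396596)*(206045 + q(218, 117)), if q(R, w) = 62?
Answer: -165900058654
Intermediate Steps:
((-170121 - 1*238205) - 396596)*(206045 + q(218, 117)) = ((-170121 - 1*238205) - 396596)*(206045 + 62) = ((-170121 - 238205) - 396596)*206107 = (-408326 - 396596)*206107 = -804922*206107 = -165900058654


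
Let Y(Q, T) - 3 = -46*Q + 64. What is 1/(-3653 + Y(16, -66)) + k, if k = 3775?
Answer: 16315549/4322 ≈ 3775.0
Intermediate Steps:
Y(Q, T) = 67 - 46*Q (Y(Q, T) = 3 + (-46*Q + 64) = 3 + (64 - 46*Q) = 67 - 46*Q)
1/(-3653 + Y(16, -66)) + k = 1/(-3653 + (67 - 46*16)) + 3775 = 1/(-3653 + (67 - 736)) + 3775 = 1/(-3653 - 669) + 3775 = 1/(-4322) + 3775 = -1/4322 + 3775 = 16315549/4322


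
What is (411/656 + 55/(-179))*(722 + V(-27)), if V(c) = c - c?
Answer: 13533529/58712 ≈ 230.51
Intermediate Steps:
V(c) = 0
(411/656 + 55/(-179))*(722 + V(-27)) = (411/656 + 55/(-179))*(722 + 0) = (411*(1/656) + 55*(-1/179))*722 = (411/656 - 55/179)*722 = (37489/117424)*722 = 13533529/58712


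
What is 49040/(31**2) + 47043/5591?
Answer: 319390963/5372951 ≈ 59.444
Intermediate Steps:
49040/(31**2) + 47043/5591 = 49040/961 + 47043*(1/5591) = 49040*(1/961) + 47043/5591 = 49040/961 + 47043/5591 = 319390963/5372951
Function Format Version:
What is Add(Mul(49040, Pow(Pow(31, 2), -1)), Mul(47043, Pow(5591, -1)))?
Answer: Rational(319390963, 5372951) ≈ 59.444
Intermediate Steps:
Add(Mul(49040, Pow(Pow(31, 2), -1)), Mul(47043, Pow(5591, -1))) = Add(Mul(49040, Pow(961, -1)), Mul(47043, Rational(1, 5591))) = Add(Mul(49040, Rational(1, 961)), Rational(47043, 5591)) = Add(Rational(49040, 961), Rational(47043, 5591)) = Rational(319390963, 5372951)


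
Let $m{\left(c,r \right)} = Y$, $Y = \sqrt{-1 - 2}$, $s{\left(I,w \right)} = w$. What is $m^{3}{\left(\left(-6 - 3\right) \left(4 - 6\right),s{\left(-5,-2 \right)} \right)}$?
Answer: $- 3 i \sqrt{3} \approx - 5.1962 i$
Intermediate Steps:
$Y = i \sqrt{3}$ ($Y = \sqrt{-3} = i \sqrt{3} \approx 1.732 i$)
$m{\left(c,r \right)} = i \sqrt{3}$
$m^{3}{\left(\left(-6 - 3\right) \left(4 - 6\right),s{\left(-5,-2 \right)} \right)} = \left(i \sqrt{3}\right)^{3} = - 3 i \sqrt{3}$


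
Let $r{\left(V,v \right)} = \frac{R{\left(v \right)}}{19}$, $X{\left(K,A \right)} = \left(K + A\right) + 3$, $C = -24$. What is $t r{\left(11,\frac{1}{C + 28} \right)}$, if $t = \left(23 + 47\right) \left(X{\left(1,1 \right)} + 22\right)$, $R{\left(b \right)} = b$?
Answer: $\frac{945}{38} \approx 24.868$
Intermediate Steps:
$X{\left(K,A \right)} = 3 + A + K$ ($X{\left(K,A \right)} = \left(A + K\right) + 3 = 3 + A + K$)
$r{\left(V,v \right)} = \frac{v}{19}$
$t = 1890$ ($t = \left(23 + 47\right) \left(\left(3 + 1 + 1\right) + 22\right) = 70 \left(5 + 22\right) = 70 \cdot 27 = 1890$)
$t r{\left(11,\frac{1}{C + 28} \right)} = 1890 \frac{1}{19 \left(-24 + 28\right)} = 1890 \frac{1}{19 \cdot 4} = 1890 \cdot \frac{1}{19} \cdot \frac{1}{4} = 1890 \cdot \frac{1}{76} = \frac{945}{38}$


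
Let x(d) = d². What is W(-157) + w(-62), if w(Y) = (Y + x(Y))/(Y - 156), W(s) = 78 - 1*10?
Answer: 5521/109 ≈ 50.651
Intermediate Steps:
W(s) = 68 (W(s) = 78 - 10 = 68)
w(Y) = (Y + Y²)/(-156 + Y) (w(Y) = (Y + Y²)/(Y - 156) = (Y + Y²)/(-156 + Y))
W(-157) + w(-62) = 68 - 62*(1 - 62)/(-156 - 62) = 68 - 62*(-61)/(-218) = 68 - 62*(-1/218)*(-61) = 68 - 1891/109 = 5521/109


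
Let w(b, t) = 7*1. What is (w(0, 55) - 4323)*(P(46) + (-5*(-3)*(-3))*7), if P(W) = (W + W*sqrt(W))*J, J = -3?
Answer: 1955148 + 595608*sqrt(46) ≈ 5.9948e+6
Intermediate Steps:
P(W) = -3*W - 3*W**(3/2) (P(W) = (W + W*sqrt(W))*(-3) = (W + W**(3/2))*(-3) = -3*W - 3*W**(3/2))
w(b, t) = 7
(w(0, 55) - 4323)*(P(46) + (-5*(-3)*(-3))*7) = (7 - 4323)*((-3*46 - 138*sqrt(46)) + (-5*(-3)*(-3))*7) = -4316*((-138 - 138*sqrt(46)) + (15*(-3))*7) = -4316*((-138 - 138*sqrt(46)) - 45*7) = -4316*((-138 - 138*sqrt(46)) - 315) = -4316*(-453 - 138*sqrt(46)) = 1955148 + 595608*sqrt(46)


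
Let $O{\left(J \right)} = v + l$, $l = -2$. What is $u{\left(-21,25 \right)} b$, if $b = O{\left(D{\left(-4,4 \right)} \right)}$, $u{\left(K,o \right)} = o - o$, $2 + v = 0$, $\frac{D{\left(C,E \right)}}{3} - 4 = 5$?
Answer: $0$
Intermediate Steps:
$D{\left(C,E \right)} = 27$ ($D{\left(C,E \right)} = 12 + 3 \cdot 5 = 12 + 15 = 27$)
$v = -2$ ($v = -2 + 0 = -2$)
$u{\left(K,o \right)} = 0$
$O{\left(J \right)} = -4$ ($O{\left(J \right)} = -2 - 2 = -4$)
$b = -4$
$u{\left(-21,25 \right)} b = 0 \left(-4\right) = 0$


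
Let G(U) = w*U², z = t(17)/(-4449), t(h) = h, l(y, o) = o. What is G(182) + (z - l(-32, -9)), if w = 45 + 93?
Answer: 20336917312/4449 ≈ 4.5711e+6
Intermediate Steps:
w = 138
z = -17/4449 (z = 17/(-4449) = 17*(-1/4449) = -17/4449 ≈ -0.0038211)
G(U) = 138*U²
G(182) + (z - l(-32, -9)) = 138*182² + (-17/4449 - 1*(-9)) = 138*33124 + (-17/4449 + 9) = 4571112 + 40024/4449 = 20336917312/4449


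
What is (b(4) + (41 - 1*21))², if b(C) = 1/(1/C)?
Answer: 576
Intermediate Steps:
b(C) = C (b(C) = 1/(1/C) = C)
(b(4) + (41 - 1*21))² = (4 + (41 - 1*21))² = (4 + (41 - 21))² = (4 + 20)² = 24² = 576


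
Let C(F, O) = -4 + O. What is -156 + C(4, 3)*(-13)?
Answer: -143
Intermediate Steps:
-156 + C(4, 3)*(-13) = -156 + (-4 + 3)*(-13) = -156 - 1*(-13) = -156 + 13 = -143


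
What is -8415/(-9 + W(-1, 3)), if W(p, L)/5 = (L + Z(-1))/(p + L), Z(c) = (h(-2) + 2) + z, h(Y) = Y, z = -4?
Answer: 16830/23 ≈ 731.74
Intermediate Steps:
Z(c) = -4 (Z(c) = (-2 + 2) - 4 = 0 - 4 = -4)
W(p, L) = 5*(-4 + L)/(L + p) (W(p, L) = 5*((L - 4)/(p + L)) = 5*((-4 + L)/(L + p)) = 5*(-4 + L)/(L + p))
-8415/(-9 + W(-1, 3)) = -8415/(-9 + 5*(-4 + 3)/(3 - 1)) = -8415/(-9 + 5*(-1)/2) = -8415/(-9 + 5*(1/2)*(-1)) = -8415/(-9 - 5/2) = -8415/(-23/2) = -2/23*(-8415) = 16830/23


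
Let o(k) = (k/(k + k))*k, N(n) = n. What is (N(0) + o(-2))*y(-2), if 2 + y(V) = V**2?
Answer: -2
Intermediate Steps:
y(V) = -2 + V**2
o(k) = k/2 (o(k) = (k/((2*k)))*k = (k*(1/(2*k)))*k = k/2)
(N(0) + o(-2))*y(-2) = (0 + (1/2)*(-2))*(-2 + (-2)**2) = (0 - 1)*(-2 + 4) = -1*2 = -2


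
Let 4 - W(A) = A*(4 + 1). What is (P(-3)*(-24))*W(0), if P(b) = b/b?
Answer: -96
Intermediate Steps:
P(b) = 1
W(A) = 4 - 5*A (W(A) = 4 - A*(4 + 1) = 4 - A*5 = 4 - 5*A)
(P(-3)*(-24))*W(0) = (1*(-24))*(4 - 5*0) = -24*(4 + 0) = -24*4 = -96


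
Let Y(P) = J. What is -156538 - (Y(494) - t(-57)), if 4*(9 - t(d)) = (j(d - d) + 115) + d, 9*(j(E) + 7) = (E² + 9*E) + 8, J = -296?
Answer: -5624855/36 ≈ -1.5625e+5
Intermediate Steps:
j(E) = -55/9 + E + E²/9 (j(E) = -7 + ((E² + 9*E) + 8)/9 = -7 + (8 + E² + 9*E)/9 = -7 + (8/9 + E + E²/9) = -55/9 + E + E²/9)
Y(P) = -296
t(d) = -164/9 - d/4 (t(d) = 9 - (((-55/9 + (d - d) + (d - d)²/9) + 115) + d)/4 = 9 - (((-55/9 + 0 + (⅑)*0²) + 115) + d)/4 = 9 - (((-55/9 + 0 + (⅑)*0) + 115) + d)/4 = 9 - (((-55/9 + 0 + 0) + 115) + d)/4 = 9 - ((-55/9 + 115) + d)/4 = 9 - (980/9 + d)/4 = 9 + (-245/9 - d/4) = -164/9 - d/4)
-156538 - (Y(494) - t(-57)) = -156538 - (-296 - (-164/9 - ¼*(-57))) = -156538 - (-296 - (-164/9 + 57/4)) = -156538 - (-296 - 1*(-143/36)) = -156538 - (-296 + 143/36) = -156538 - 1*(-10513/36) = -156538 + 10513/36 = -5624855/36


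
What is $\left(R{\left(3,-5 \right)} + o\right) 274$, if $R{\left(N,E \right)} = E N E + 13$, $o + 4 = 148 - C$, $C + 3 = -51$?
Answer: $78364$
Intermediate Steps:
$C = -54$ ($C = -3 - 51 = -54$)
$o = 198$ ($o = -4 + \left(148 - -54\right) = -4 + \left(148 + 54\right) = -4 + 202 = 198$)
$R{\left(N,E \right)} = 13 + N E^{2}$ ($R{\left(N,E \right)} = N E^{2} + 13 = 13 + N E^{2}$)
$\left(R{\left(3,-5 \right)} + o\right) 274 = \left(\left(13 + 3 \left(-5\right)^{2}\right) + 198\right) 274 = \left(\left(13 + 3 \cdot 25\right) + 198\right) 274 = \left(\left(13 + 75\right) + 198\right) 274 = \left(88 + 198\right) 274 = 286 \cdot 274 = 78364$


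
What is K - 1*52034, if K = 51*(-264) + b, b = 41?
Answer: -65457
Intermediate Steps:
K = -13423 (K = 51*(-264) + 41 = -13464 + 41 = -13423)
K - 1*52034 = -13423 - 1*52034 = -13423 - 52034 = -65457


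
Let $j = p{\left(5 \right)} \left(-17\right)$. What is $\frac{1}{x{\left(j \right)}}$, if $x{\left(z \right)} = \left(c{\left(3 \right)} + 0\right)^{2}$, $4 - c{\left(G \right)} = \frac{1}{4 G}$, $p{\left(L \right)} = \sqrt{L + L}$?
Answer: $\frac{144}{2209} \approx 0.065188$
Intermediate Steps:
$p{\left(L \right)} = \sqrt{2} \sqrt{L}$ ($p{\left(L \right)} = \sqrt{2 L} = \sqrt{2} \sqrt{L}$)
$c{\left(G \right)} = 4 - \frac{1}{4 G}$
$j = - 17 \sqrt{10}$ ($j = \sqrt{2} \sqrt{5} \left(-17\right) = \sqrt{10} \left(-17\right) = - 17 \sqrt{10} \approx -53.759$)
$x{\left(z \right)} = \frac{2209}{144}$ ($x{\left(z \right)} = \left(\left(4 - \frac{1}{4 \cdot 3}\right) + 0\right)^{2} = \left(\left(4 - \frac{1}{12}\right) + 0\right)^{2} = \left(\frac{47}{12} + 0\right)^{2} = \left(\frac{47}{12}\right)^{2} = \frac{2209}{144}$)
$\frac{1}{x{\left(j \right)}} = \frac{1}{\frac{2209}{144}} = \frac{144}{2209}$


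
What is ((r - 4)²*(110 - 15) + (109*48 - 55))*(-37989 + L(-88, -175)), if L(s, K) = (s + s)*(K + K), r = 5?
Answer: 124477192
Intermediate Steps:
L(s, K) = 4*K*s (L(s, K) = (2*s)*(2*K) = 4*K*s)
((r - 4)²*(110 - 15) + (109*48 - 55))*(-37989 + L(-88, -175)) = ((5 - 4)²*(110 - 15) + (109*48 - 55))*(-37989 + 4*(-175)*(-88)) = (1²*95 + (5232 - 55))*(-37989 + 61600) = (1*95 + 5177)*23611 = (95 + 5177)*23611 = 5272*23611 = 124477192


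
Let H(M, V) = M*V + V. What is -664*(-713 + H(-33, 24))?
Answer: 983384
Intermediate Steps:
H(M, V) = V + M*V
-664*(-713 + H(-33, 24)) = -664*(-713 + 24*(1 - 33)) = -664*(-713 + 24*(-32)) = -664*(-713 - 768) = -664*(-1481) = 983384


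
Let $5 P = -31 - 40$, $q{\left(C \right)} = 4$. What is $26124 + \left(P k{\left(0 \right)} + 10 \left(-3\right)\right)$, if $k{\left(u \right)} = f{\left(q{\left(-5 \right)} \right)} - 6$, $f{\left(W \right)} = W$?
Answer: $\frac{130612}{5} \approx 26122.0$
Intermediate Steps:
$P = - \frac{71}{5}$ ($P = \frac{-31 - 40}{5} = \frac{1}{5} \left(-71\right) = - \frac{71}{5} \approx -14.2$)
$k{\left(u \right)} = -2$ ($k{\left(u \right)} = 4 - 6 = -2$)
$26124 + \left(P k{\left(0 \right)} + 10 \left(-3\right)\right) = 26124 + \left(\left(- \frac{71}{5}\right) \left(-2\right) + 10 \left(-3\right)\right) = 26124 + \left(\frac{142}{5} - 30\right) = 26124 - \frac{8}{5} = \frac{130612}{5}$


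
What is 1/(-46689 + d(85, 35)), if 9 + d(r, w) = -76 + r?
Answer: -1/46689 ≈ -2.1418e-5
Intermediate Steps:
d(r, w) = -85 + r (d(r, w) = -9 + (-76 + r) = -85 + r)
1/(-46689 + d(85, 35)) = 1/(-46689 + (-85 + 85)) = 1/(-46689 + 0) = 1/(-46689) = -1/46689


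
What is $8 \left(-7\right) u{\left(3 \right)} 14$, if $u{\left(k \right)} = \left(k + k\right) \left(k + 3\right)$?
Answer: $-28224$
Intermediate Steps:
$u{\left(k \right)} = 2 k \left(3 + k\right)$
$8 \left(-7\right) u{\left(3 \right)} 14 = 8 \left(-7\right) 2 \cdot 3 \left(3 + 3\right) 14 = - 56 \cdot 2 \cdot 3 \cdot 6 \cdot 14 = \left(-56\right) 36 \cdot 14 = \left(-2016\right) 14 = -28224$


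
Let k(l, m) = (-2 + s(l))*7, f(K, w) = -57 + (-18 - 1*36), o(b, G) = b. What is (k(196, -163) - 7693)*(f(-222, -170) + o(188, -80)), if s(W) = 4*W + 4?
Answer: -168707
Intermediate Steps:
f(K, w) = -111 (f(K, w) = -57 + (-18 - 36) = -57 - 54 = -111)
s(W) = 4 + 4*W
k(l, m) = 14 + 28*l (k(l, m) = (-2 + (4 + 4*l))*7 = (2 + 4*l)*7 = 14 + 28*l)
(k(196, -163) - 7693)*(f(-222, -170) + o(188, -80)) = ((14 + 28*196) - 7693)*(-111 + 188) = ((14 + 5488) - 7693)*77 = (5502 - 7693)*77 = -2191*77 = -168707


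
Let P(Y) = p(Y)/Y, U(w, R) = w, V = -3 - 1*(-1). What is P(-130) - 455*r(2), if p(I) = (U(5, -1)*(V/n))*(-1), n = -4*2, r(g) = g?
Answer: -94639/104 ≈ -909.99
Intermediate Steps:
V = -2 (V = -3 + 1 = -2)
n = -8
p(I) = -5/4 (p(I) = (5*(-2/(-8)))*(-1) = (5*(-2*(-⅛)))*(-1) = (5*(¼))*(-1) = (5/4)*(-1) = -5/4)
P(Y) = -5/(4*Y)
P(-130) - 455*r(2) = -5/4/(-130) - 455*2 = -5/4*(-1/130) - 910 = 1/104 - 910 = -94639/104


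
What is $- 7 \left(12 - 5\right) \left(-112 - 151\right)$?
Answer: $12887$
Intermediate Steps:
$- 7 \left(12 - 5\right) \left(-112 - 151\right) = \left(-7\right) 7 \left(-263\right) = \left(-49\right) \left(-263\right) = 12887$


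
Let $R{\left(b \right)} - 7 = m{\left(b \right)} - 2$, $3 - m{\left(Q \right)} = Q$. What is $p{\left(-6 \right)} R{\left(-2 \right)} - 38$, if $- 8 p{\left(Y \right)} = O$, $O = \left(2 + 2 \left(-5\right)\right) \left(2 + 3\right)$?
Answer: $12$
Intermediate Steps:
$m{\left(Q \right)} = 3 - Q$
$O = -40$ ($O = \left(2 - 10\right) 5 = \left(-8\right) 5 = -40$)
$p{\left(Y \right)} = 5$ ($p{\left(Y \right)} = \left(- \frac{1}{8}\right) \left(-40\right) = 5$)
$R{\left(b \right)} = 8 - b$ ($R{\left(b \right)} = 7 - \left(-1 + b\right) = 8 - b$)
$p{\left(-6 \right)} R{\left(-2 \right)} - 38 = 5 \left(8 - -2\right) - 38 = 5 \left(8 + 2\right) - 38 = 5 \cdot 10 - 38 = 50 - 38 = 12$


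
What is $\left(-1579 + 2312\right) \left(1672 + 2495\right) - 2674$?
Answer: $3051737$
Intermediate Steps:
$\left(-1579 + 2312\right) \left(1672 + 2495\right) - 2674 = 733 \cdot 4167 - 2674 = 3054411 - 2674 = 3051737$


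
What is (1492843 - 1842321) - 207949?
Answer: -557427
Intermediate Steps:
(1492843 - 1842321) - 207949 = -349478 - 207949 = -557427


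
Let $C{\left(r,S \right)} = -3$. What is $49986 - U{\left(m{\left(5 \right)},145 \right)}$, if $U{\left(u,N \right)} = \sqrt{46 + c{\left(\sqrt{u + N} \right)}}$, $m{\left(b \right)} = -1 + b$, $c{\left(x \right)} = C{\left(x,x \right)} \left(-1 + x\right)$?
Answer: $49986 - \sqrt{49 - 3 \sqrt{149}} \approx 49983.0$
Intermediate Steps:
$c{\left(x \right)} = 3 - 3 x$ ($c{\left(x \right)} = - 3 \left(-1 + x\right) = 3 - 3 x$)
$U{\left(u,N \right)} = \sqrt{49 - 3 \sqrt{N + u}}$ ($U{\left(u,N \right)} = \sqrt{46 - \left(-3 + 3 \sqrt{u + N}\right)} = \sqrt{46 - \left(-3 + 3 \sqrt{N + u}\right)} = \sqrt{49 - 3 \sqrt{N + u}}$)
$49986 - U{\left(m{\left(5 \right)},145 \right)} = 49986 - \sqrt{49 - 3 \sqrt{145 + \left(-1 + 5\right)}} = 49986 - \sqrt{49 - 3 \sqrt{145 + 4}} = 49986 - \sqrt{49 - 3 \sqrt{149}}$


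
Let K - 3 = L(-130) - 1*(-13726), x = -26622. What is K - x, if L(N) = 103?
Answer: 40454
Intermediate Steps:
K = 13832 (K = 3 + (103 - 1*(-13726)) = 3 + (103 + 13726) = 3 + 13829 = 13832)
K - x = 13832 - 1*(-26622) = 13832 + 26622 = 40454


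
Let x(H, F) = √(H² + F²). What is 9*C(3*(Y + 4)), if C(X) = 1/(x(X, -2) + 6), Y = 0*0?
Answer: -27/56 + 9*√37/56 ≈ 0.49544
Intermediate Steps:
x(H, F) = √(F² + H²)
Y = 0
C(X) = 1/(6 + √(4 + X²)) (C(X) = 1/(√((-2)² + X²) + 6) = 1/(√(4 + X²) + 6) = 1/(6 + √(4 + X²)))
9*C(3*(Y + 4)) = 9/(6 + √(4 + (3*(0 + 4))²)) = 9/(6 + √(4 + (3*4)²)) = 9/(6 + √(4 + 12²)) = 9/(6 + √(4 + 144)) = 9/(6 + √148) = 9/(6 + 2*√37)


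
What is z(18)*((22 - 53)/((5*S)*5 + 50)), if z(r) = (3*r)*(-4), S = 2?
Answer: 1674/25 ≈ 66.960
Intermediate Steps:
z(r) = -12*r
z(18)*((22 - 53)/((5*S)*5 + 50)) = (-12*18)*((22 - 53)/((5*2)*5 + 50)) = -(-6696)/(10*5 + 50) = -(-6696)/(50 + 50) = -(-6696)/100 = -216*(-31/100) = 1674/25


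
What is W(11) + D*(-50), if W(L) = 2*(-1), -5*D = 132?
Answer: 1318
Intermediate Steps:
D = -132/5 (D = -⅕*132 = -132/5 ≈ -26.400)
W(L) = -2
W(11) + D*(-50) = -2 - 132/5*(-50) = -2 + 1320 = 1318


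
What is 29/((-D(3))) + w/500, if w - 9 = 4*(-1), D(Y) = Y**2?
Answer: -2891/900 ≈ -3.2122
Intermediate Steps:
w = 5 (w = 9 + 4*(-1) = 9 - 4 = 5)
29/((-D(3))) + w/500 = 29/((-1*3**2)) + 5/500 = 29/((-1*9)) + 5*(1/500) = 29/(-9) + 1/100 = 29*(-1/9) + 1/100 = -29/9 + 1/100 = -2891/900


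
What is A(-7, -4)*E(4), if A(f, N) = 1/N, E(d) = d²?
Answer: -4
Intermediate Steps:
A(-7, -4)*E(4) = 4²/(-4) = -¼*16 = -4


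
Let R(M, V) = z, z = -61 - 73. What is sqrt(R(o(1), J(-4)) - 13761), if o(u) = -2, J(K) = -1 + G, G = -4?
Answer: I*sqrt(13895) ≈ 117.88*I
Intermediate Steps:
J(K) = -5 (J(K) = -1 - 4 = -5)
z = -134
R(M, V) = -134
sqrt(R(o(1), J(-4)) - 13761) = sqrt(-134 - 13761) = sqrt(-13895) = I*sqrt(13895)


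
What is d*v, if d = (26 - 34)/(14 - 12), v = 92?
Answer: -368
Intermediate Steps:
d = -4 (d = -8/2 = -8*½ = -4)
d*v = -4*92 = -368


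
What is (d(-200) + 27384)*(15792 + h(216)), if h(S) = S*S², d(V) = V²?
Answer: 680139595392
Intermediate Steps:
h(S) = S³
(d(-200) + 27384)*(15792 + h(216)) = ((-200)² + 27384)*(15792 + 216³) = (40000 + 27384)*(15792 + 10077696) = 67384*10093488 = 680139595392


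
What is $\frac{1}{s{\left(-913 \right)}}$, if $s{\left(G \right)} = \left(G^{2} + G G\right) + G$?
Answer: $\frac{1}{1666225} \approx 6.0016 \cdot 10^{-7}$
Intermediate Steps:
$s{\left(G \right)} = G + 2 G^{2}$ ($s{\left(G \right)} = \left(G^{2} + G^{2}\right) + G = 2 G^{2} + G = G + 2 G^{2}$)
$\frac{1}{s{\left(-913 \right)}} = \frac{1}{\left(-913\right) \left(1 + 2 \left(-913\right)\right)} = \frac{1}{\left(-913\right) \left(1 - 1826\right)} = \frac{1}{\left(-913\right) \left(-1825\right)} = \frac{1}{1666225}$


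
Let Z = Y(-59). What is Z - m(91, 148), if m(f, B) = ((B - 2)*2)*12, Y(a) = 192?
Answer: -3312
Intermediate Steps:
Z = 192
m(f, B) = -48 + 24*B (m(f, B) = ((-2 + B)*2)*12 = (-4 + 2*B)*12 = -48 + 24*B)
Z - m(91, 148) = 192 - (-48 + 24*148) = 192 - (-48 + 3552) = 192 - 1*3504 = 192 - 3504 = -3312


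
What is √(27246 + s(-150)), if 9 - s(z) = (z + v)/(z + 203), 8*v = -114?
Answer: 7*√6250449/106 ≈ 165.10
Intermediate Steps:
v = -57/4 (v = (⅛)*(-114) = -57/4 ≈ -14.250)
s(z) = 9 - (-57/4 + z)/(203 + z) (s(z) = 9 - (z - 57/4)/(z + 203) = 9 - (-57/4 + z)/(203 + z))
√(27246 + s(-150)) = √(27246 + (7365 + 32*(-150))/(4*(203 - 150))) = √(27246 + (¼)*(7365 - 4800)/53) = √(27246 + (¼)*(1/53)*2565) = √(27246 + 2565/212) = √(5778717/212) = 7*√6250449/106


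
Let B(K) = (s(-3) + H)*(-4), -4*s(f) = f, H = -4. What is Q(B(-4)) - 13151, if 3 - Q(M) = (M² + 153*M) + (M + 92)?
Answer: -15411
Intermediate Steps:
s(f) = -f/4
B(K) = 13 (B(K) = (-¼*(-3) - 4)*(-4) = (¾ - 4)*(-4) = -13/4*(-4) = 13)
Q(M) = -89 - M² - 154*M (Q(M) = 3 - ((M² + 153*M) + (M + 92)) = 3 - ((M² + 153*M) + (92 + M)) = 3 - (92 + M² + 154*M) = 3 + (-92 - M² - 154*M) = -89 - M² - 154*M)
Q(B(-4)) - 13151 = (-89 - 1*13² - 154*13) - 13151 = (-89 - 1*169 - 2002) - 13151 = (-89 - 169 - 2002) - 13151 = -2260 - 13151 = -15411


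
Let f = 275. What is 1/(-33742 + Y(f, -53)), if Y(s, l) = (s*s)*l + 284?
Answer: -1/4041583 ≈ -2.4743e-7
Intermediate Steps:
Y(s, l) = 284 + l*s² (Y(s, l) = s²*l + 284 = l*s² + 284 = 284 + l*s²)
1/(-33742 + Y(f, -53)) = 1/(-33742 + (284 - 53*275²)) = 1/(-33742 + (284 - 53*75625)) = 1/(-33742 + (284 - 4008125)) = 1/(-33742 - 4007841) = 1/(-4041583) = -1/4041583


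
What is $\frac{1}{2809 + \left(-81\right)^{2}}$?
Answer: $\frac{1}{9370} \approx 0.00010672$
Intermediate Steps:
$\frac{1}{2809 + \left(-81\right)^{2}} = \frac{1}{2809 + 6561} = \frac{1}{9370}$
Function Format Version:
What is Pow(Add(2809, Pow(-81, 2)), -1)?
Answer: Rational(1, 9370) ≈ 0.00010672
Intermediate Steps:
Pow(Add(2809, Pow(-81, 2)), -1) = Pow(Add(2809, 6561), -1) = Pow(9370, -1) = Rational(1, 9370)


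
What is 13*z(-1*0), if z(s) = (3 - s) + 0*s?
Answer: 39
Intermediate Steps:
z(s) = 3 - s (z(s) = (3 - s) + 0 = 3 - s)
13*z(-1*0) = 13*(3 - (-1)*0) = 13*(3 - 1*0) = 13*(3 + 0) = 13*3 = 39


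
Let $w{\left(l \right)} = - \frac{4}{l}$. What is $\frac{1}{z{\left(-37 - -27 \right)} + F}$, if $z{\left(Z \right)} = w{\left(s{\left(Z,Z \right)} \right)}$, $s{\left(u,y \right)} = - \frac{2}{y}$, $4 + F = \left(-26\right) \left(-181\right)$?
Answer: $\frac{1}{4682} \approx 0.00021358$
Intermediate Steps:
$F = 4702$ ($F = -4 - -4706 = -4 + 4706 = 4702$)
$z{\left(Z \right)} = 2 Z$ ($z{\left(Z \right)} = - \frac{4}{\left(-2\right) \frac{1}{Z}} = - 4 \left(- \frac{Z}{2}\right) = 2 Z$)
$\frac{1}{z{\left(-37 - -27 \right)} + F} = \frac{1}{2 \left(-37 - -27\right) + 4702} = \frac{1}{2 \left(-37 + 27\right) + 4702} = \frac{1}{2 \left(-10\right) + 4702} = \frac{1}{-20 + 4702} = \frac{1}{4682}$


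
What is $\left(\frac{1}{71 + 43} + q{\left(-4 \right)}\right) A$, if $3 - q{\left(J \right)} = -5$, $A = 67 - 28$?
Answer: $\frac{11869}{38} \approx 312.34$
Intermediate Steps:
$A = 39$ ($A = 67 - 28 = 39$)
$q{\left(J \right)} = 8$ ($q{\left(J \right)} = 3 - -5 = 3 + 5 = 8$)
$\left(\frac{1}{71 + 43} + q{\left(-4 \right)}\right) A = \left(\frac{1}{71 + 43} + 8\right) 39 = \left(\frac{1}{114} + 8\right) 39 = \frac{913}{114} \cdot 39 = \frac{11869}{38}$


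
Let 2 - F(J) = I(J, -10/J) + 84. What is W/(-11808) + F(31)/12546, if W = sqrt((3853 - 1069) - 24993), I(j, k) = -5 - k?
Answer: -47/7626 - I*sqrt(22209)/11808 ≈ -0.0061631 - 0.012621*I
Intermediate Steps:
F(J) = -77 - 10/J (F(J) = 2 - ((-5 - (-10)/J) + 84) = 2 - ((-5 + 10/J) + 84) = 2 - (79 + 10/J) = 2 + (-79 - 10/J) = -77 - 10/J)
W = I*sqrt(22209) (W = sqrt(2784 - 24993) = sqrt(-22209) = I*sqrt(22209) ≈ 149.03*I)
W/(-11808) + F(31)/12546 = (I*sqrt(22209))/(-11808) + (-77 - 10/31)/12546 = (I*sqrt(22209))*(-1/11808) + (-77 - 10*1/31)*(1/12546) = -I*sqrt(22209)/11808 + (-77 - 10/31)*(1/12546) = -I*sqrt(22209)/11808 - 2397/31*1/12546 = -I*sqrt(22209)/11808 - 47/7626 = -47/7626 - I*sqrt(22209)/11808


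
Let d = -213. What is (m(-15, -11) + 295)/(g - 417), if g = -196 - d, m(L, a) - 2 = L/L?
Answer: -149/200 ≈ -0.74500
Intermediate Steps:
m(L, a) = 3 (m(L, a) = 2 + L/L = 2 + 1 = 3)
g = 17 (g = -196 - 1*(-213) = -196 + 213 = 17)
(m(-15, -11) + 295)/(g - 417) = (3 + 295)/(17 - 417) = 298/(-400) = 298*(-1/400) = -149/200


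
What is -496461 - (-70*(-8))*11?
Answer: -502621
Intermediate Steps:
-496461 - (-70*(-8))*11 = -496461 - 560*11 = -496461 - 1*6160 = -496461 - 6160 = -502621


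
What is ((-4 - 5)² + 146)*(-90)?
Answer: -20430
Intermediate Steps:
((-4 - 5)² + 146)*(-90) = ((-9)² + 146)*(-90) = (81 + 146)*(-90) = 227*(-90) = -20430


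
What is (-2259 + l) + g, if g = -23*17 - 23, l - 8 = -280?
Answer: -2945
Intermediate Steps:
l = -272 (l = 8 - 280 = -272)
g = -414 (g = -391 - 23 = -414)
(-2259 + l) + g = (-2259 - 272) - 414 = -2531 - 414 = -2945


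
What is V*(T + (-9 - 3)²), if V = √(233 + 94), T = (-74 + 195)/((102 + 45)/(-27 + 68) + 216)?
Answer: 1301393*√327/9003 ≈ 2613.9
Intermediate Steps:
T = 4961/9003 (T = 121/(147/41 + 216) = 121/(9003/41) = 121*(41/9003) = 4961/9003 ≈ 0.55104)
V = √327 ≈ 18.083
V*(T + (-9 - 3)²) = √327*(4961/9003 + (-9 - 3)²) = √327*(4961/9003 + (-12)²) = √327*(4961/9003 + 144) = √327*(1301393/9003) = 1301393*√327/9003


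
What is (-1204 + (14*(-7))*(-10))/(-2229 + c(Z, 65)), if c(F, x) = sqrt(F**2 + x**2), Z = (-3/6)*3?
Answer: 1997184/19856855 + 448*sqrt(16909)/19856855 ≈ 0.10351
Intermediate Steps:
Z = -3/2 (Z = ((1/6)*(-3))*3 = -1/2*3 = -3/2 ≈ -1.5000)
(-1204 + (14*(-7))*(-10))/(-2229 + c(Z, 65)) = (-1204 + (14*(-7))*(-10))/(-2229 + sqrt((-3/2)**2 + 65**2)) = (-1204 - 98*(-10))/(-2229 + sqrt(9/4 + 4225)) = (-1204 + 980)/(-2229 + sqrt(16909/4)) = -224/(-2229 + sqrt(16909)/2)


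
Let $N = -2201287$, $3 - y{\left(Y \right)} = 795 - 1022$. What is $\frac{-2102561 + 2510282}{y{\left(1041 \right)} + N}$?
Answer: $- \frac{407721}{2201057} \approx -0.18524$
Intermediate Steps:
$y{\left(Y \right)} = 230$ ($y{\left(Y \right)} = 3 - \left(795 - 1022\right) = 3 - -227 = 3 + 227 = 230$)
$\frac{-2102561 + 2510282}{y{\left(1041 \right)} + N} = \frac{-2102561 + 2510282}{230 - 2201287} = \frac{407721}{-2201057} = 407721 \left(- \frac{1}{2201057}\right) = - \frac{407721}{2201057}$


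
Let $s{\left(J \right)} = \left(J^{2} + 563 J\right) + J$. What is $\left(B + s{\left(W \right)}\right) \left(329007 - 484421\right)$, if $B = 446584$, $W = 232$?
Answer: $-98106019984$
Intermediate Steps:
$s{\left(J \right)} = J^{2} + 564 J$
$\left(B + s{\left(W \right)}\right) \left(329007 - 484421\right) = \left(446584 + 232 \left(564 + 232\right)\right) \left(329007 - 484421\right) = \left(446584 + 232 \cdot 796\right) \left(-155414\right) = \left(446584 + 184672\right) \left(-155414\right) = 631256 \left(-155414\right) = -98106019984$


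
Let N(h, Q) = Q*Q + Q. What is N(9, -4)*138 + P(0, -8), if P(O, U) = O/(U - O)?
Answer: 1656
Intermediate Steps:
N(h, Q) = Q + Q² (N(h, Q) = Q² + Q = Q + Q²)
N(9, -4)*138 + P(0, -8) = -4*(1 - 4)*138 - 1*0/(0 - 1*(-8)) = -4*(-3)*138 - 1*0/(0 + 8) = 12*138 - 1*0/8 = 1656 - 1*0*⅛ = 1656 + 0 = 1656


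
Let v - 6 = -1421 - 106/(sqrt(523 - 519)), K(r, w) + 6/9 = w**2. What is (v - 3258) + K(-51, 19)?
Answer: -13097/3 ≈ -4365.7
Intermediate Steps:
K(r, w) = -2/3 + w**2
v = -1468 (v = 6 + (-1421 - 106/(sqrt(523 - 519))) = 6 + (-1421 - 106/(sqrt(4))) = 6 + (-1421 - 106/2) = 6 + (-1421 - 1*53) = 6 + (-1421 - 53) = 6 - 1474 = -1468)
(v - 3258) + K(-51, 19) = (-1468 - 3258) + (-2/3 + 19**2) = -4726 + (-2/3 + 361) = -4726 + 1081/3 = -13097/3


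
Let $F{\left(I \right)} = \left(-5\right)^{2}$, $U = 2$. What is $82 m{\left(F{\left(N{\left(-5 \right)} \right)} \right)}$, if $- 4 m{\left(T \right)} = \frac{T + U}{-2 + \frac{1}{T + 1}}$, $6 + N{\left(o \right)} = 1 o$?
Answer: $\frac{4797}{17} \approx 282.18$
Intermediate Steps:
$N{\left(o \right)} = -6 + o$ ($N{\left(o \right)} = -6 + 1 o = -6 + o$)
$F{\left(I \right)} = 25$
$m{\left(T \right)} = - \frac{2 + T}{4 \left(-2 + \frac{1}{1 + T}\right)}$ ($m{\left(T \right)} = - \frac{\left(T + 2\right) \frac{1}{-2 + \frac{1}{T + 1}}}{4} = - \frac{\left(2 + T\right) \frac{1}{-2 + \frac{1}{1 + T}}}{4} = - \frac{\frac{1}{-2 + \frac{1}{1 + T}} \left(2 + T\right)}{4} = - \frac{2 + T}{4 \left(-2 + \frac{1}{1 + T}\right)}$)
$82 m{\left(F{\left(N{\left(-5 \right)} \right)} \right)} = 82 \frac{2 + 25^{2} + 3 \cdot 25}{4 \left(1 + 2 \cdot 25\right)} = 82 \frac{2 + 625 + 75}{4 \left(1 + 50\right)} = 82 \cdot \frac{1}{4} \cdot \frac{1}{51} \cdot 702 = 82 \cdot \frac{117}{34} = \frac{4797}{17}$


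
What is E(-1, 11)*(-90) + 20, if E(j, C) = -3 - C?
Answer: 1280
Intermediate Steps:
E(-1, 11)*(-90) + 20 = (-3 - 1*11)*(-90) + 20 = (-3 - 11)*(-90) + 20 = -14*(-90) + 20 = 1260 + 20 = 1280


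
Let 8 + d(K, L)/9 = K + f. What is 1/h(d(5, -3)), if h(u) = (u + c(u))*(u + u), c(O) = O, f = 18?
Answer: 1/72900 ≈ 1.3717e-5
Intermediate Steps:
d(K, L) = 90 + 9*K (d(K, L) = -72 + 9*(K + 18) = -72 + 9*(18 + K) = -72 + (162 + 9*K) = 90 + 9*K)
h(u) = 4*u**2 (h(u) = (u + u)*(u + u) = (2*u)*(2*u) = 4*u**2)
1/h(d(5, -3)) = 1/(4*(90 + 9*5)**2) = 1/(4*(90 + 45)**2) = 1/(4*135**2) = 1/(4*18225) = 1/72900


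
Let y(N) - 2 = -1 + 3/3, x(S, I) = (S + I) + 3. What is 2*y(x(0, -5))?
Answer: 4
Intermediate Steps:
x(S, I) = 3 + I + S (x(S, I) = (I + S) + 3 = 3 + I + S)
y(N) = 2 (y(N) = 2 + (-1 + 3/3) = 2 + (-1 + 3*(⅓)) = 2 + (-1 + 1) = 2 + 0 = 2)
2*y(x(0, -5)) = 2*2 = 4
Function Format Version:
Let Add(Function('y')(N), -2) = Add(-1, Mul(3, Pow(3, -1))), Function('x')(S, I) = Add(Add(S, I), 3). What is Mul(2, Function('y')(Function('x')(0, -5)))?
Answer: 4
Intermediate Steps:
Function('x')(S, I) = Add(3, I, S) (Function('x')(S, I) = Add(Add(I, S), 3) = Add(3, I, S))
Function('y')(N) = 2 (Function('y')(N) = Add(2, Add(-1, Mul(3, Pow(3, -1)))) = Add(2, Add(-1, Mul(3, Rational(1, 3)))) = Add(2, Add(-1, 1)) = Add(2, 0) = 2)
Mul(2, Function('y')(Function('x')(0, -5))) = Mul(2, 2) = 4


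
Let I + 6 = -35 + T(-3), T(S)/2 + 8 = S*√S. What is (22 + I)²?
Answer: 1117 + 420*I*√3 ≈ 1117.0 + 727.46*I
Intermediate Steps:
T(S) = -16 + 2*S^(3/2) (T(S) = -16 + 2*(S*√S) = -16 + 2*S^(3/2))
I = -57 - 6*I*√3 (I = -6 + (-35 + (-16 + 2*(-3)^(3/2))) = -6 + (-35 + (-16 + 2*(-3*I*√3))) = -6 + (-35 + (-16 - 6*I*√3)) = -6 + (-51 - 6*I*√3) = -57 - 6*I*√3 ≈ -57.0 - 10.392*I)
(22 + I)² = (22 + (-57 - 6*I*√3))² = (-35 - 6*I*√3)²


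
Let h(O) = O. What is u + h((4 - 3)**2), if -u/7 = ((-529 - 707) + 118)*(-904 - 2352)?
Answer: -25481455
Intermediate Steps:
u = -25481456 (u = -7*((-529 - 707) + 118)*(-904 - 2352) = -7*(-1236 + 118)*(-3256) = -(-7826)*(-3256) = -7*3640208 = -25481456)
u + h((4 - 3)**2) = -25481456 + (4 - 3)**2 = -25481456 + 1**2 = -25481456 + 1 = -25481455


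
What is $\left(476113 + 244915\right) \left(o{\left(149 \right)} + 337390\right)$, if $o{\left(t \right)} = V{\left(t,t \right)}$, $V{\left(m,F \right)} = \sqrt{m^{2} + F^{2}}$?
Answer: $243267636920 + 107433172 \sqrt{2} \approx 2.4342 \cdot 10^{11}$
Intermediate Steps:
$V{\left(m,F \right)} = \sqrt{F^{2} + m^{2}}$
$o{\left(t \right)} = \sqrt{2} \sqrt{t^{2}}$ ($o{\left(t \right)} = \sqrt{t^{2} + t^{2}} = \sqrt{2 t^{2}} = \sqrt{2} \sqrt{t^{2}}$)
$\left(476113 + 244915\right) \left(o{\left(149 \right)} + 337390\right) = \left(476113 + 244915\right) \left(\sqrt{2} \sqrt{149^{2}} + 337390\right) = 721028 \left(\sqrt{2} \sqrt{22201} + 337390\right) = 721028 \left(\sqrt{2} \cdot 149 + 337390\right) = 721028 \left(149 \sqrt{2} + 337390\right) = 721028 \left(337390 + 149 \sqrt{2}\right) = 243267636920 + 107433172 \sqrt{2}$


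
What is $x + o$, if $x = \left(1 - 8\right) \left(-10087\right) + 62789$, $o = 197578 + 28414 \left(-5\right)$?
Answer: $188906$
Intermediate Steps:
$o = 55508$ ($o = 197578 - 142070 = 55508$)
$x = 133398$ ($x = \left(1 - 8\right) \left(-10087\right) + 62789 = \left(-7\right) \left(-10087\right) + 62789 = 70609 + 62789 = 133398$)
$x + o = 133398 + 55508 = 188906$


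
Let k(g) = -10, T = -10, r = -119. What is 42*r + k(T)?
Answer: -5008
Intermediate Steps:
42*r + k(T) = 42*(-119) - 10 = -4998 - 10 = -5008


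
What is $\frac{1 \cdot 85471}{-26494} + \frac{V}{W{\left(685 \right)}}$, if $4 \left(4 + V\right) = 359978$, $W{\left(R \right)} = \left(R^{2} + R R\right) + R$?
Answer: $- \frac{38942299639}{12440721345} \approx -3.1302$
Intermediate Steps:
$W{\left(R \right)} = R + 2 R^{2}$ ($W{\left(R \right)} = \left(R^{2} + R^{2}\right) + R = 2 R^{2} + R = R + 2 R^{2}$)
$V = \frac{179981}{2}$ ($V = -4 + \frac{1}{4} \cdot 359978 = -4 + \frac{179989}{2} = \frac{179981}{2} \approx 89991.0$)
$\frac{1 \cdot 85471}{-26494} + \frac{V}{W{\left(685 \right)}} = \frac{1 \cdot 85471}{-26494} + \frac{179981}{2 \cdot 685 \left(1 + 2 \cdot 685\right)} = 85471 \left(- \frac{1}{26494}\right) + \frac{179981}{2 \cdot 685 \left(1 + 1370\right)} = - \frac{85471}{26494} + \frac{179981}{2 \cdot 685 \cdot 1371} = - \frac{85471}{26494} + \frac{179981}{2 \cdot 939135} = - \frac{85471}{26494} + \frac{179981}{2} \cdot \frac{1}{939135} = - \frac{85471}{26494} + \frac{179981}{1878270} = - \frac{38942299639}{12440721345}$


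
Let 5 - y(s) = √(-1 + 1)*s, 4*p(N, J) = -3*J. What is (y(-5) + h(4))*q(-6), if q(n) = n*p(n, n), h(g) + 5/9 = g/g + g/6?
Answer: -165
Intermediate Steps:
p(N, J) = -3*J/4 (p(N, J) = (-3*J)/4 = -3*J/4)
h(g) = 4/9 + g/6 (h(g) = -5/9 + (g/g + g/6) = -5/9 + (1 + g*(⅙)) = -5/9 + (1 + g/6) = 4/9 + g/6)
y(s) = 5 (y(s) = 5 - √(-1 + 1)*s = 5 - √0*s = 5 - 0*s = 5 - 1*0 = 5 + 0 = 5)
q(n) = -3*n²/4 (q(n) = n*(-3*n/4) = -3*n²/4)
(y(-5) + h(4))*q(-6) = (5 + (4/9 + (⅙)*4))*(-¾*(-6)²) = (5 + (4/9 + ⅔))*(-¾*36) = (5 + 10/9)*(-27) = (55/9)*(-27) = -165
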